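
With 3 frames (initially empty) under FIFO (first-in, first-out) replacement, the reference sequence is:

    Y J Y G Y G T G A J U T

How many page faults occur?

8

Y: fault, frames [Y]
J: fault, frames [Y, J]
Y: hit
G: fault, frames [Y, J, G]
Y: hit
G: hit
T: fault, evict Y, frames [J, G, T]
G: hit
A: fault, evict J, frames [G, T, A]
J: fault, evict G, frames [T, A, J]
U: fault, evict T, frames [A, J, U]
T: fault, evict A, frames [J, U, T]
Page faults: 8.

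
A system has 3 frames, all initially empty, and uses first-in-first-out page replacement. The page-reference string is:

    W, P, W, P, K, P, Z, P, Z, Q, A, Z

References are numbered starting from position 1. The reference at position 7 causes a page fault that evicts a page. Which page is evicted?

pos 1: W: fault, frames [W]
pos 2: P: fault, frames [W, P]
pos 3: W: hit
pos 4: P: hit
pos 5: K: fault, frames [W, P, K]
pos 6: P: hit
pos 7: Z: fault, evict W, frames [P, K, Z]
At position 7, page W is evicted.

W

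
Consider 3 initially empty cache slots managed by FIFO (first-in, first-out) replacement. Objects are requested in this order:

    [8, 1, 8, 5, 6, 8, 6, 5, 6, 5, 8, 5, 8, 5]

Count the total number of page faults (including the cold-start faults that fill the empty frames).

8: miss, frames (8)
1: miss, frames (8 1)
8: hit
5: miss, frames (8 1 5)
6: miss, evict 8, frames (1 5 6)
8: miss, evict 1, frames (5 6 8)
6: hit
5: hit
6: hit
5: hit
8: hit
5: hit
8: hit
5: hit
Page faults: 5.

5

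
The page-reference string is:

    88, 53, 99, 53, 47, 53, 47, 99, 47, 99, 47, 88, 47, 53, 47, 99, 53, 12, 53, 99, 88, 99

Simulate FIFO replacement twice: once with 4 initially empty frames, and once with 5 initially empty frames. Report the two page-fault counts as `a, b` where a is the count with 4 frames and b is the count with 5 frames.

6, 5

4 frames: F F F . F . . . . . . . . . . . . F . . F . → 6 faults.
5 frames: F F F . F . . . . . . . . . . . . F . . . . → 5 faults.
5 < 6: adding a frame reduced faults, as is typical.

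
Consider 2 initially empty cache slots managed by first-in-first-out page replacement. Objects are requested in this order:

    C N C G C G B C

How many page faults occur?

5

C -> miss, frames (C)
N -> miss, frames (C N)
C -> hit
G -> miss, evict C, frames (N G)
C -> miss, evict N, frames (G C)
G -> hit
B -> miss, evict G, frames (C B)
C -> hit
Page faults: 5.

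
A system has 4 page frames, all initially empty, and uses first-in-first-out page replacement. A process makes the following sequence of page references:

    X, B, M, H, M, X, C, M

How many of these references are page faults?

5

X -> miss, frames [X]
B -> miss, frames [X, B]
M -> miss, frames [X, B, M]
H -> miss, frames [X, B, M, H]
M -> hit
X -> hit
C -> miss, evict X, frames [B, M, H, C]
M -> hit
Page faults: 5.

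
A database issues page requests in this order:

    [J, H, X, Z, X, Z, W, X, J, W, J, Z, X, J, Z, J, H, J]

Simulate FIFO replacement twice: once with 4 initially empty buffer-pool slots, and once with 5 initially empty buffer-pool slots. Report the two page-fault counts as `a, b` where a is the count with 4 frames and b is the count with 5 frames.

7, 5

4 frames: F F F F . . F . F . . . . . . . F . → 7 faults.
5 frames: F F F F . . F . . . . . . . . . . . → 5 faults.
5 < 7: adding a frame reduced faults, as is typical.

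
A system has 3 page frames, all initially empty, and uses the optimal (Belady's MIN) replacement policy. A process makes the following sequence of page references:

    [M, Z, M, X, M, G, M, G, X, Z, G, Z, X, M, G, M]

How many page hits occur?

M -> miss, frames [M]
Z -> miss, frames [M, Z]
M -> hit
X -> miss, frames [M, Z, X]
M -> hit
G -> miss, evict Z, frames [M, X, G]
M -> hit
G -> hit
X -> hit
Z -> miss, evict M, frames [X, G, Z]
G -> hit
Z -> hit
X -> hit
M -> miss, evict Z, frames [X, G, M]
G -> hit
M -> hit
Hits: 10.

10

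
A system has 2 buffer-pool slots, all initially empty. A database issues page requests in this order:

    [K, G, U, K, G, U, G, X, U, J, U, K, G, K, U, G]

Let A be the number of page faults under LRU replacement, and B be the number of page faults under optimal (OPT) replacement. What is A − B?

Under LRU: F F F F F F . F F F . F F . F F → 13 faults.
Under OPT: F F F . F . . F . F . F F . F . → 9 faults.
A − B = 13 − 9 = 4.

4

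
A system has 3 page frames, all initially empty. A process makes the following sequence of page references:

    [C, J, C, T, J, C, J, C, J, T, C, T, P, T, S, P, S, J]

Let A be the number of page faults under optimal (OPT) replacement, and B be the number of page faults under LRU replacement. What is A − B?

-1

Under OPT: F F . F . . . . . . . . F . F . . . → 5 faults.
Under LRU: F F . F . . . . . . . . F . F . . F → 6 faults.
A − B = 5 − 6 = -1.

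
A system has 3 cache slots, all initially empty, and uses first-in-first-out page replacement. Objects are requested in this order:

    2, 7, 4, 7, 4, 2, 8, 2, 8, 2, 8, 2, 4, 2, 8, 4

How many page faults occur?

2 → miss, frames {2}
7 → miss, frames {2,7}
4 → miss, frames {2,7,4}
7 → hit
4 → hit
2 → hit
8 → miss, evict 2, frames {7,4,8}
2 → miss, evict 7, frames {4,8,2}
8 → hit
2 → hit
8 → hit
2 → hit
4 → hit
2 → hit
8 → hit
4 → hit
Page faults: 5.

5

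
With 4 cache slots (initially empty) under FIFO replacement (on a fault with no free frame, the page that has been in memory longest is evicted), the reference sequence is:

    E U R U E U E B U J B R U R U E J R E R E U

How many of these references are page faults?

E: fault, frames (E)
U: fault, frames (E U)
R: fault, frames (E U R)
U: hit
E: hit
U: hit
E: hit
B: fault, frames (E U R B)
U: hit
J: fault, evict E, frames (U R B J)
B: hit
R: hit
U: hit
R: hit
U: hit
E: fault, evict U, frames (R B J E)
J: hit
R: hit
E: hit
R: hit
E: hit
U: fault, evict R, frames (B J E U)
Page faults: 7.

7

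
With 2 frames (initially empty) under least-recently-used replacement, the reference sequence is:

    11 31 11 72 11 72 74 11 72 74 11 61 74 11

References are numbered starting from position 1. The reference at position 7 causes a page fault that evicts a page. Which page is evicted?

pos 1: 11: miss, frames {11}
pos 2: 31: miss, frames {11,31}
pos 3: 11: hit
pos 4: 72: miss, evict 31, frames {11,72}
pos 5: 11: hit
pos 6: 72: hit
pos 7: 74: miss, evict 11, frames {72,74}
At position 7, page 11 is evicted.

11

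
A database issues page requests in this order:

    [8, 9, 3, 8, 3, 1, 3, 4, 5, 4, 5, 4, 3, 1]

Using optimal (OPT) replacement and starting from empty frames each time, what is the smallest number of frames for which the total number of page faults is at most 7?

3

f=1: 14 faults
f=2: 8 faults
f=3: 7 faults
f=4: 6 faults
f=5: 6 faults
f=6: 6 faults
Smallest f with faults ≤ 7 is 3.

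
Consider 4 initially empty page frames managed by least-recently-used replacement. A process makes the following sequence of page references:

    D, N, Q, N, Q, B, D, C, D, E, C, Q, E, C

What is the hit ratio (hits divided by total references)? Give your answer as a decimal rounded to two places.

D: miss, frames [D]
N: miss, frames [D, N]
Q: miss, frames [D, N, Q]
N: hit
Q: hit
B: miss, frames [D, N, Q, B]
D: hit
C: miss, evict N, frames [Q, B, D, C]
D: hit
E: miss, evict Q, frames [B, C, D, E]
C: hit
Q: miss, evict B, frames [D, E, C, Q]
E: hit
C: hit
Hits: 7 of 14 references → 7/14 = 0.5000.

0.50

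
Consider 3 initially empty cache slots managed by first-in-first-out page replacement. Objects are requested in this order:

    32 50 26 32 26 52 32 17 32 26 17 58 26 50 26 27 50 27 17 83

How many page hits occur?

32 → miss, frames {32}
50 → miss, frames {32,50}
26 → miss, frames {32,50,26}
32 → hit
26 → hit
52 → miss, evict 32, frames {50,26,52}
32 → miss, evict 50, frames {26,52,32}
17 → miss, evict 26, frames {52,32,17}
32 → hit
26 → miss, evict 52, frames {32,17,26}
17 → hit
58 → miss, evict 32, frames {17,26,58}
26 → hit
50 → miss, evict 17, frames {26,58,50}
26 → hit
27 → miss, evict 26, frames {58,50,27}
50 → hit
27 → hit
17 → miss, evict 58, frames {50,27,17}
83 → miss, evict 50, frames {27,17,83}
Hits: 8.

8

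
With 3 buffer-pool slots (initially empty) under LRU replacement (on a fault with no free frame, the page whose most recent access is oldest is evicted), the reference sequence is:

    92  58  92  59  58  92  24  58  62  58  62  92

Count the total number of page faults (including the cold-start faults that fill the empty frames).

92 → miss, frames (92)
58 → miss, frames (92 58)
92 → hit
59 → miss, frames (58 92 59)
58 → hit
92 → hit
24 → miss, evict 59, frames (58 92 24)
58 → hit
62 → miss, evict 92, frames (24 58 62)
58 → hit
62 → hit
92 → miss, evict 24, frames (58 62 92)
Page faults: 6.

6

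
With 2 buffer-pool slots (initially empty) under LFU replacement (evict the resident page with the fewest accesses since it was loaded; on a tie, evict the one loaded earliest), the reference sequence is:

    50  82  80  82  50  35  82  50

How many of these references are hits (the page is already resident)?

50 → fault, frames {50}
82 → fault, frames {50,82}
80 → fault, evict 50, frames {82,80}
82 → hit
50 → fault, evict 80, frames {82,50}
35 → fault, evict 50, frames {82,35}
82 → hit
50 → fault, evict 35, frames {82,50}
Hits: 2.

2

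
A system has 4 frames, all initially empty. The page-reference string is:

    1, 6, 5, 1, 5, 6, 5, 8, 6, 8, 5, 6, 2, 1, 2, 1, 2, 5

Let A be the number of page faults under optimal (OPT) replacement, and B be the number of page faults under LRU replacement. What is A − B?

-1

Under OPT: F F F . . . . F . . . . F . . . . . → 5 faults.
Under LRU: F F F . . . . F . . . . F F . . . . → 6 faults.
A − B = 5 − 6 = -1.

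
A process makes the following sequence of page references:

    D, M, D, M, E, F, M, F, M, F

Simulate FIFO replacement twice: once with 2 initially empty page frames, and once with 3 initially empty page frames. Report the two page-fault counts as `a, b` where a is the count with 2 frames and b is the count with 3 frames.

5, 4

2 frames: F F . . F F F . . . → 5 faults.
3 frames: F F . . F F . . . . → 4 faults.
4 < 5: adding a frame reduced faults, as is typical.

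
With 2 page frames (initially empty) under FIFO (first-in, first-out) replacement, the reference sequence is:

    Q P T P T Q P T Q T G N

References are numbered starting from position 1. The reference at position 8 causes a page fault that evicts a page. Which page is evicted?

Q

pos 1: Q → fault, frames (Q)
pos 2: P → fault, frames (Q P)
pos 3: T → fault, evict Q, frames (P T)
pos 4: P → hit
pos 5: T → hit
pos 6: Q → fault, evict P, frames (T Q)
pos 7: P → fault, evict T, frames (Q P)
pos 8: T → fault, evict Q, frames (P T)
At position 8, page Q is evicted.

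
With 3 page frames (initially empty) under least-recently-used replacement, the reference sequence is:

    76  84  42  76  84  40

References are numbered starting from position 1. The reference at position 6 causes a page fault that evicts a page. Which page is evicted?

pos 1: 76 → fault, frames [76]
pos 2: 84 → fault, frames [76, 84]
pos 3: 42 → fault, frames [76, 84, 42]
pos 4: 76 → hit
pos 5: 84 → hit
pos 6: 40 → fault, evict 42, frames [76, 84, 40]
At position 6, page 42 is evicted.

42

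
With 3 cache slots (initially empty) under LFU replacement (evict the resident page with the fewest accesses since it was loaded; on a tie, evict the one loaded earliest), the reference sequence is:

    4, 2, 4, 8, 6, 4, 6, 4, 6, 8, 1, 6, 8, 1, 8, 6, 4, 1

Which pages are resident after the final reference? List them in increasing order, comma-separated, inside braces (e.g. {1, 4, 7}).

4: miss, frames [4]
2: miss, frames [4, 2]
4: hit
8: miss, frames [4, 2, 8]
6: miss, evict 2, frames [4, 8, 6]
4: hit
6: hit
4: hit
6: hit
8: hit
1: miss, evict 8, frames [4, 6, 1]
6: hit
8: miss, evict 1, frames [4, 6, 8]
1: miss, evict 8, frames [4, 6, 1]
8: miss, evict 1, frames [4, 6, 8]
6: hit
4: hit
1: miss, evict 8, frames [4, 6, 1]

{1, 4, 6}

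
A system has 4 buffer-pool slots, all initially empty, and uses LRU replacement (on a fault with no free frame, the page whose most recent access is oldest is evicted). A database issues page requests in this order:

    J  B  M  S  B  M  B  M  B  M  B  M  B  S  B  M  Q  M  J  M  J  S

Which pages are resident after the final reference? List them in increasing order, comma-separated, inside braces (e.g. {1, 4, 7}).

{J, M, Q, S}

J: fault, frames {J}
B: fault, frames {J,B}
M: fault, frames {J,B,M}
S: fault, frames {J,B,M,S}
B: hit
M: hit
B: hit
M: hit
B: hit
M: hit
B: hit
M: hit
B: hit
S: hit
B: hit
M: hit
Q: fault, evict J, frames {S,B,M,Q}
M: hit
J: fault, evict S, frames {B,Q,M,J}
M: hit
J: hit
S: fault, evict B, frames {Q,M,J,S}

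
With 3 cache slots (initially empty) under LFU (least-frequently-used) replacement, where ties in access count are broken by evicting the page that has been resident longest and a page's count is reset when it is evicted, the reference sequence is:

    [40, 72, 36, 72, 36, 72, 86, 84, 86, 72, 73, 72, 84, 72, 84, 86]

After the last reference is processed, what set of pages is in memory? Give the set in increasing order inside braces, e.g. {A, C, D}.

40: fault, frames (40)
72: fault, frames (40 72)
36: fault, frames (40 72 36)
72: hit
36: hit
72: hit
86: fault, evict 40, frames (72 36 86)
84: fault, evict 86, frames (72 36 84)
86: fault, evict 84, frames (72 36 86)
72: hit
73: fault, evict 86, frames (72 36 73)
72: hit
84: fault, evict 73, frames (72 36 84)
72: hit
84: hit
86: fault, evict 36, frames (72 84 86)

{72, 84, 86}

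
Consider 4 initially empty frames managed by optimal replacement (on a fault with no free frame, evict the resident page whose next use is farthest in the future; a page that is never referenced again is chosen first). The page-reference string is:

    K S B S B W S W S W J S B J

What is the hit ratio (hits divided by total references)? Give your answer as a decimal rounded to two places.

0.64

K → miss, frames {K}
S → miss, frames {K,S}
B → miss, frames {K,S,B}
S → hit
B → hit
W → miss, frames {K,S,B,W}
S → hit
W → hit
S → hit
W → hit
J → miss, evict W, frames {K,S,B,J}
S → hit
B → hit
J → hit
Hits: 9 of 14 references → 9/14 = 0.6429.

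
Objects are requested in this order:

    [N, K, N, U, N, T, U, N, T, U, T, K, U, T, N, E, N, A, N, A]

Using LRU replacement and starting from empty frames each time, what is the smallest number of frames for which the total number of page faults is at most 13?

3

f=1: 20 faults
f=2: 14 faults
f=3: 8 faults
f=4: 6 faults
f=5: 6 faults
f=6: 6 faults
Smallest f with faults ≤ 13 is 3.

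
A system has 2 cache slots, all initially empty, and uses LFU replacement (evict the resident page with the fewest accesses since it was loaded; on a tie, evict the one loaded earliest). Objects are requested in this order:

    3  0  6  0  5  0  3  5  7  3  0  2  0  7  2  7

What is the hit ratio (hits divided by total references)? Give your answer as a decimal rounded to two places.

0.25

3: fault, frames (3)
0: fault, frames (3 0)
6: fault, evict 3, frames (0 6)
0: hit
5: fault, evict 6, frames (0 5)
0: hit
3: fault, evict 5, frames (0 3)
5: fault, evict 3, frames (0 5)
7: fault, evict 5, frames (0 7)
3: fault, evict 7, frames (0 3)
0: hit
2: fault, evict 3, frames (0 2)
0: hit
7: fault, evict 2, frames (0 7)
2: fault, evict 7, frames (0 2)
7: fault, evict 2, frames (0 7)
Hits: 4 of 16 references → 4/16 = 0.2500.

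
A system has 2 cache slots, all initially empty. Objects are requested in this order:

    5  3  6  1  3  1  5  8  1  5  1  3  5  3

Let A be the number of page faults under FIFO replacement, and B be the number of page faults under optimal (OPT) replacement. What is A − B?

2

Under FIFO: F F F F F . F F F F . F . . → 10 faults.
Under OPT: F F F F . . F F . F . F . . → 8 faults.
A − B = 10 − 8 = 2.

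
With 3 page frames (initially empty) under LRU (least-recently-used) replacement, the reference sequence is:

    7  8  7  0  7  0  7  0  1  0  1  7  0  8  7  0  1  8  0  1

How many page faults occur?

7: fault, frames [7]
8: fault, frames [7, 8]
7: hit
0: fault, frames [8, 7, 0]
7: hit
0: hit
7: hit
0: hit
1: fault, evict 8, frames [7, 0, 1]
0: hit
1: hit
7: hit
0: hit
8: fault, evict 1, frames [7, 0, 8]
7: hit
0: hit
1: fault, evict 8, frames [7, 0, 1]
8: fault, evict 7, frames [0, 1, 8]
0: hit
1: hit
Page faults: 7.

7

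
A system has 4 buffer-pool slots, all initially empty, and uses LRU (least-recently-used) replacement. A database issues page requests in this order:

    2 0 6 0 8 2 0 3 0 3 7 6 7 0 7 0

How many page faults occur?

7

2 → fault, frames [2]
0 → fault, frames [2, 0]
6 → fault, frames [2, 0, 6]
0 → hit
8 → fault, frames [2, 6, 0, 8]
2 → hit
0 → hit
3 → fault, evict 6, frames [8, 2, 0, 3]
0 → hit
3 → hit
7 → fault, evict 8, frames [2, 0, 3, 7]
6 → fault, evict 2, frames [0, 3, 7, 6]
7 → hit
0 → hit
7 → hit
0 → hit
Page faults: 7.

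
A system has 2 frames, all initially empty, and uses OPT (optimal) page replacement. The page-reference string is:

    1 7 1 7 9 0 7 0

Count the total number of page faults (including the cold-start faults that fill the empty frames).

4

1: miss, frames (1)
7: miss, frames (1 7)
1: hit
7: hit
9: miss, evict 1, frames (7 9)
0: miss, evict 9, frames (7 0)
7: hit
0: hit
Page faults: 4.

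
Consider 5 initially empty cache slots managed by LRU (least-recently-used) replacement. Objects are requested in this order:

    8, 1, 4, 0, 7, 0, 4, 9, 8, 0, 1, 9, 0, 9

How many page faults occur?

8: fault, frames (8)
1: fault, frames (8 1)
4: fault, frames (8 1 4)
0: fault, frames (8 1 4 0)
7: fault, frames (8 1 4 0 7)
0: hit
4: hit
9: fault, evict 8, frames (1 7 0 4 9)
8: fault, evict 1, frames (7 0 4 9 8)
0: hit
1: fault, evict 7, frames (4 9 8 0 1)
9: hit
0: hit
9: hit
Page faults: 8.

8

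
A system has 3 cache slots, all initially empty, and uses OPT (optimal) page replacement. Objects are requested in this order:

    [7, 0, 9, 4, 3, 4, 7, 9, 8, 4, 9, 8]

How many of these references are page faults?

7

7 -> miss, frames [7]
0 -> miss, frames [7, 0]
9 -> miss, frames [7, 0, 9]
4 -> miss, evict 0, frames [7, 9, 4]
3 -> miss, evict 9, frames [7, 4, 3]
4 -> hit
7 -> hit
9 -> miss, evict 3, frames [7, 4, 9]
8 -> miss, evict 7, frames [4, 9, 8]
4 -> hit
9 -> hit
8 -> hit
Page faults: 7.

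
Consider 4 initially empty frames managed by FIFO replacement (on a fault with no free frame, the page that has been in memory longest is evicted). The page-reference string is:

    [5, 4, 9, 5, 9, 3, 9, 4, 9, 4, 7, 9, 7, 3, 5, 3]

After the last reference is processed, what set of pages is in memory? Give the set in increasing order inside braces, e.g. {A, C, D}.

{3, 5, 7, 9}

5 -> fault, frames [5]
4 -> fault, frames [5, 4]
9 -> fault, frames [5, 4, 9]
5 -> hit
9 -> hit
3 -> fault, frames [5, 4, 9, 3]
9 -> hit
4 -> hit
9 -> hit
4 -> hit
7 -> fault, evict 5, frames [4, 9, 3, 7]
9 -> hit
7 -> hit
3 -> hit
5 -> fault, evict 4, frames [9, 3, 7, 5]
3 -> hit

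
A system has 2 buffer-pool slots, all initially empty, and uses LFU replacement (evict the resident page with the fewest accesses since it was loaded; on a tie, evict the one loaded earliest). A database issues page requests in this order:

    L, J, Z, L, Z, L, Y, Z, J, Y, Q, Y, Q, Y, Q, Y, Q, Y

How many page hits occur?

2

L → miss, frames (L)
J → miss, frames (L J)
Z → miss, evict L, frames (J Z)
L → miss, evict J, frames (Z L)
Z → hit
L → hit
Y → miss, evict Z, frames (L Y)
Z → miss, evict Y, frames (L Z)
J → miss, evict Z, frames (L J)
Y → miss, evict J, frames (L Y)
Q → miss, evict Y, frames (L Q)
Y → miss, evict Q, frames (L Y)
Q → miss, evict Y, frames (L Q)
Y → miss, evict Q, frames (L Y)
Q → miss, evict Y, frames (L Q)
Y → miss, evict Q, frames (L Y)
Q → miss, evict Y, frames (L Q)
Y → miss, evict Q, frames (L Y)
Hits: 2.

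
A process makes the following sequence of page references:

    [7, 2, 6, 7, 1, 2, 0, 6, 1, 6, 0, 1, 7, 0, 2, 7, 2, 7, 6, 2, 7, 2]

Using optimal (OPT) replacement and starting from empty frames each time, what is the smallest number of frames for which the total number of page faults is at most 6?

f=1: 22 faults
f=2: 12 faults
f=3: 7 faults
f=4: 6 faults
f=5: 5 faults
Smallest f with faults ≤ 6 is 4.

4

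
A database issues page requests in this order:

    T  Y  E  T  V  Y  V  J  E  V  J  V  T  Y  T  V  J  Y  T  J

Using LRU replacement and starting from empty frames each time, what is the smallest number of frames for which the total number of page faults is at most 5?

5

f=1: 20 faults
f=2: 17 faults
f=3: 12 faults
f=4: 8 faults
f=5: 5 faults
Smallest f with faults ≤ 5 is 5.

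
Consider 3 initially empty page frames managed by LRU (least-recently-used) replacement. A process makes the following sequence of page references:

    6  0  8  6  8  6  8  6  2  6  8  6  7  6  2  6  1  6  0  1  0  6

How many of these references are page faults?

6 → fault, frames [6]
0 → fault, frames [6, 0]
8 → fault, frames [6, 0, 8]
6 → hit
8 → hit
6 → hit
8 → hit
6 → hit
2 → fault, evict 0, frames [8, 6, 2]
6 → hit
8 → hit
6 → hit
7 → fault, evict 2, frames [8, 6, 7]
6 → hit
2 → fault, evict 8, frames [7, 6, 2]
6 → hit
1 → fault, evict 7, frames [2, 6, 1]
6 → hit
0 → fault, evict 2, frames [1, 6, 0]
1 → hit
0 → hit
6 → hit
Page faults: 8.

8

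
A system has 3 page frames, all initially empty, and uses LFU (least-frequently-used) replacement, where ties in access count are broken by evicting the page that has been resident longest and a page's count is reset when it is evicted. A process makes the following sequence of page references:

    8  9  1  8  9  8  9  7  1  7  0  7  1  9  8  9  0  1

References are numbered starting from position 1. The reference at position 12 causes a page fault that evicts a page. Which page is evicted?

0

pos 1: 8 -> fault, frames (8)
pos 2: 9 -> fault, frames (8 9)
pos 3: 1 -> fault, frames (8 9 1)
pos 4: 8 -> hit
pos 5: 9 -> hit
pos 6: 8 -> hit
pos 7: 9 -> hit
pos 8: 7 -> fault, evict 1, frames (8 9 7)
pos 9: 1 -> fault, evict 7, frames (8 9 1)
pos 10: 7 -> fault, evict 1, frames (8 9 7)
pos 11: 0 -> fault, evict 7, frames (8 9 0)
pos 12: 7 -> fault, evict 0, frames (8 9 7)
At position 12, page 0 is evicted.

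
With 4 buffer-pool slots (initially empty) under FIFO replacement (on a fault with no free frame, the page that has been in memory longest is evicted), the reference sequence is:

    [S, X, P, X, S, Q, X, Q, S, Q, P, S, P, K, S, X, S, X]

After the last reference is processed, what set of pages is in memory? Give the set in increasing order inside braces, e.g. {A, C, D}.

S → miss, frames (S)
X → miss, frames (S X)
P → miss, frames (S X P)
X → hit
S → hit
Q → miss, frames (S X P Q)
X → hit
Q → hit
S → hit
Q → hit
P → hit
S → hit
P → hit
K → miss, evict S, frames (X P Q K)
S → miss, evict X, frames (P Q K S)
X → miss, evict P, frames (Q K S X)
S → hit
X → hit

{K, Q, S, X}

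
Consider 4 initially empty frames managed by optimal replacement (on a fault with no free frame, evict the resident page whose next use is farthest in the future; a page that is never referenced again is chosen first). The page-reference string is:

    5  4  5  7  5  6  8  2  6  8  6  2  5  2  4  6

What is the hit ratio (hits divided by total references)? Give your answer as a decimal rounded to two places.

5 -> miss, frames [5]
4 -> miss, frames [5, 4]
5 -> hit
7 -> miss, frames [5, 4, 7]
5 -> hit
6 -> miss, frames [5, 4, 7, 6]
8 -> miss, evict 7, frames [5, 4, 6, 8]
2 -> miss, evict 4, frames [5, 6, 8, 2]
6 -> hit
8 -> hit
6 -> hit
2 -> hit
5 -> hit
2 -> hit
4 -> miss, evict 2, frames [5, 6, 8, 4]
6 -> hit
Hits: 9 of 16 references → 9/16 = 0.5625.

0.56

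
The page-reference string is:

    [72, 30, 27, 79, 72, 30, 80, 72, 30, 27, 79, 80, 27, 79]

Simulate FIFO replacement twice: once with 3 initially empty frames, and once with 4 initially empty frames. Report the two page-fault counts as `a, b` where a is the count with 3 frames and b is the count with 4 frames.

9, 10

3 frames: F F F F F F F . . F F . . . → 9 faults.
4 frames: F F F F . . F F F F F F . . → 10 faults.
10 > 9: adding a frame increased faults — Belady's anomaly.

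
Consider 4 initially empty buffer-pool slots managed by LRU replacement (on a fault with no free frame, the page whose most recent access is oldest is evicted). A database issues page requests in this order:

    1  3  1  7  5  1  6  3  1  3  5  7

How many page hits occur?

5

1: miss, frames [1]
3: miss, frames [1, 3]
1: hit
7: miss, frames [3, 1, 7]
5: miss, frames [3, 1, 7, 5]
1: hit
6: miss, evict 3, frames [7, 5, 1, 6]
3: miss, evict 7, frames [5, 1, 6, 3]
1: hit
3: hit
5: hit
7: miss, evict 6, frames [1, 3, 5, 7]
Hits: 5.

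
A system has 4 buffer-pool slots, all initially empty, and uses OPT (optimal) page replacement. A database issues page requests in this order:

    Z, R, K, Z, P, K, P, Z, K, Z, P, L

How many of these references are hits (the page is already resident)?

7

Z: fault, frames [Z]
R: fault, frames [Z, R]
K: fault, frames [Z, R, K]
Z: hit
P: fault, frames [Z, R, K, P]
K: hit
P: hit
Z: hit
K: hit
Z: hit
P: hit
L: fault, evict P, frames [Z, R, K, L]
Hits: 7.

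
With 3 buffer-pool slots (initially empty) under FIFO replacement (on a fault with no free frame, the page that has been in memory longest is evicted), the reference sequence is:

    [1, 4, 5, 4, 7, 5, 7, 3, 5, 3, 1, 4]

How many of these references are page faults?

7

1: fault, frames {1}
4: fault, frames {1,4}
5: fault, frames {1,4,5}
4: hit
7: fault, evict 1, frames {4,5,7}
5: hit
7: hit
3: fault, evict 4, frames {5,7,3}
5: hit
3: hit
1: fault, evict 5, frames {7,3,1}
4: fault, evict 7, frames {3,1,4}
Page faults: 7.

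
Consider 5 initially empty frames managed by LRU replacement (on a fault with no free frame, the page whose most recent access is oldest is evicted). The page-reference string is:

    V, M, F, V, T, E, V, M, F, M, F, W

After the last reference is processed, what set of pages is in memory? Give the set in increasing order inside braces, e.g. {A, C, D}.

V: miss, frames {V}
M: miss, frames {V,M}
F: miss, frames {V,M,F}
V: hit
T: miss, frames {M,F,V,T}
E: miss, frames {M,F,V,T,E}
V: hit
M: hit
F: hit
M: hit
F: hit
W: miss, evict T, frames {E,V,M,F,W}

{E, F, M, V, W}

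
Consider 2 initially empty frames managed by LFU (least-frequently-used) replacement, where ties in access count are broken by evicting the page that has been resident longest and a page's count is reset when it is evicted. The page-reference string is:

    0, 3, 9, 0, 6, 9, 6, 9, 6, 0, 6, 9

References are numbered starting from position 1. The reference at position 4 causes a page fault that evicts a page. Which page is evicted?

3

pos 1: 0 -> miss, frames [0]
pos 2: 3 -> miss, frames [0, 3]
pos 3: 9 -> miss, evict 0, frames [3, 9]
pos 4: 0 -> miss, evict 3, frames [9, 0]
At position 4, page 3 is evicted.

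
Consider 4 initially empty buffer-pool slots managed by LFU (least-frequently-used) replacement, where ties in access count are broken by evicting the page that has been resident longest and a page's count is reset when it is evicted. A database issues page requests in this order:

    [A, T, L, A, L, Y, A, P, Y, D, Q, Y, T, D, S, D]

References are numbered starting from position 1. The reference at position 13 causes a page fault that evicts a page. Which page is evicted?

Q

pos 1: A -> miss, frames (A)
pos 2: T -> miss, frames (A T)
pos 3: L -> miss, frames (A T L)
pos 4: A -> hit
pos 5: L -> hit
pos 6: Y -> miss, frames (A T L Y)
pos 7: A -> hit
pos 8: P -> miss, evict T, frames (A L Y P)
pos 9: Y -> hit
pos 10: D -> miss, evict P, frames (A L Y D)
pos 11: Q -> miss, evict D, frames (A L Y Q)
pos 12: Y -> hit
pos 13: T -> miss, evict Q, frames (A L Y T)
At position 13, page Q is evicted.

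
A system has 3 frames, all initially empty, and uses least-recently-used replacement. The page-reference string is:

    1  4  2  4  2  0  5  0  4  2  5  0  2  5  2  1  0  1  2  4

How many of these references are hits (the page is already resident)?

1: fault, frames {1}
4: fault, frames {1,4}
2: fault, frames {1,4,2}
4: hit
2: hit
0: fault, evict 1, frames {4,2,0}
5: fault, evict 4, frames {2,0,5}
0: hit
4: fault, evict 2, frames {5,0,4}
2: fault, evict 5, frames {0,4,2}
5: fault, evict 0, frames {4,2,5}
0: fault, evict 4, frames {2,5,0}
2: hit
5: hit
2: hit
1: fault, evict 0, frames {5,2,1}
0: fault, evict 5, frames {2,1,0}
1: hit
2: hit
4: fault, evict 0, frames {1,2,4}
Hits: 8.

8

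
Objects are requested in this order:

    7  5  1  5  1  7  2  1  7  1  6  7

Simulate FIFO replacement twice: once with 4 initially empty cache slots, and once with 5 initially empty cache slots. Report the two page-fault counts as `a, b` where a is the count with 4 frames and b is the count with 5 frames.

4 frames: F F F . . . F . . . F F → 6 faults.
5 frames: F F F . . . F . . . F . → 5 faults.
5 < 6: adding a frame reduced faults, as is typical.

6, 5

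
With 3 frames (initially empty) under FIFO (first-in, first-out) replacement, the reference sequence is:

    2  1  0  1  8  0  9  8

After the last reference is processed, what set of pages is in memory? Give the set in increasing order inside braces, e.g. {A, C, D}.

{0, 8, 9}

2 → fault, frames {2}
1 → fault, frames {2,1}
0 → fault, frames {2,1,0}
1 → hit
8 → fault, evict 2, frames {1,0,8}
0 → hit
9 → fault, evict 1, frames {0,8,9}
8 → hit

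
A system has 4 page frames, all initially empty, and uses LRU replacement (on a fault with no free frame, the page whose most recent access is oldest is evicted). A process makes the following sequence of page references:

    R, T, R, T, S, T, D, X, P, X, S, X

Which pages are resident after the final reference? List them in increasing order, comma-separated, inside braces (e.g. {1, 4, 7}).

R -> miss, frames {R}
T -> miss, frames {R,T}
R -> hit
T -> hit
S -> miss, frames {R,T,S}
T -> hit
D -> miss, frames {R,S,T,D}
X -> miss, evict R, frames {S,T,D,X}
P -> miss, evict S, frames {T,D,X,P}
X -> hit
S -> miss, evict T, frames {D,P,X,S}
X -> hit

{D, P, S, X}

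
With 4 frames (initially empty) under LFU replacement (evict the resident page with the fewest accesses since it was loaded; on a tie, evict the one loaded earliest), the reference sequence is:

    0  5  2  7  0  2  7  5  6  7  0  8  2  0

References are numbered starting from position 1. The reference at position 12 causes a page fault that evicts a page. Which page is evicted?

pos 1: 0 -> fault, frames {0}
pos 2: 5 -> fault, frames {0,5}
pos 3: 2 -> fault, frames {0,5,2}
pos 4: 7 -> fault, frames {0,5,2,7}
pos 5: 0 -> hit
pos 6: 2 -> hit
pos 7: 7 -> hit
pos 8: 5 -> hit
pos 9: 6 -> fault, evict 0, frames {5,2,7,6}
pos 10: 7 -> hit
pos 11: 0 -> fault, evict 6, frames {5,2,7,0}
pos 12: 8 -> fault, evict 0, frames {5,2,7,8}
At position 12, page 0 is evicted.

0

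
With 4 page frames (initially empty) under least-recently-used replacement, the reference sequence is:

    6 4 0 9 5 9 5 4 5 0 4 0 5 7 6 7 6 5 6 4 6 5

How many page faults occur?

6 -> miss, frames [6]
4 -> miss, frames [6, 4]
0 -> miss, frames [6, 4, 0]
9 -> miss, frames [6, 4, 0, 9]
5 -> miss, evict 6, frames [4, 0, 9, 5]
9 -> hit
5 -> hit
4 -> hit
5 -> hit
0 -> hit
4 -> hit
0 -> hit
5 -> hit
7 -> miss, evict 9, frames [4, 0, 5, 7]
6 -> miss, evict 4, frames [0, 5, 7, 6]
7 -> hit
6 -> hit
5 -> hit
6 -> hit
4 -> miss, evict 0, frames [7, 5, 6, 4]
6 -> hit
5 -> hit
Page faults: 8.

8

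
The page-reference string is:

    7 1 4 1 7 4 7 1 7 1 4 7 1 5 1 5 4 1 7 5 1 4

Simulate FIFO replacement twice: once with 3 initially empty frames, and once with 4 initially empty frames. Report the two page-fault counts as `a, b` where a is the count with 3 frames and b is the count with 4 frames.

7, 4

3 frames: F F F . . . . . . . . . . F . . . . F . F F → 7 faults.
4 frames: F F F . . . . . . . . . . F . . . . . . . . → 4 faults.
4 < 7: adding a frame reduced faults, as is typical.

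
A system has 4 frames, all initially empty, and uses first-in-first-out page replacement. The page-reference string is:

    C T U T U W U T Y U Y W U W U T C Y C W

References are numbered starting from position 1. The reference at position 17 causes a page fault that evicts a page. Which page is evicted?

T

pos 1: C: fault, frames {C}
pos 2: T: fault, frames {C,T}
pos 3: U: fault, frames {C,T,U}
pos 4: T: hit
pos 5: U: hit
pos 6: W: fault, frames {C,T,U,W}
pos 7: U: hit
pos 8: T: hit
pos 9: Y: fault, evict C, frames {T,U,W,Y}
pos 10: U: hit
pos 11: Y: hit
pos 12: W: hit
pos 13: U: hit
pos 14: W: hit
pos 15: U: hit
pos 16: T: hit
pos 17: C: fault, evict T, frames {U,W,Y,C}
At position 17, page T is evicted.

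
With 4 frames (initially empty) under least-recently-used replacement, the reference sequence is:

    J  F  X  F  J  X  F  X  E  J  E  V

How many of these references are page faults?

J: fault, frames {J}
F: fault, frames {J,F}
X: fault, frames {J,F,X}
F: hit
J: hit
X: hit
F: hit
X: hit
E: fault, frames {J,F,X,E}
J: hit
E: hit
V: fault, evict F, frames {X,J,E,V}
Page faults: 5.

5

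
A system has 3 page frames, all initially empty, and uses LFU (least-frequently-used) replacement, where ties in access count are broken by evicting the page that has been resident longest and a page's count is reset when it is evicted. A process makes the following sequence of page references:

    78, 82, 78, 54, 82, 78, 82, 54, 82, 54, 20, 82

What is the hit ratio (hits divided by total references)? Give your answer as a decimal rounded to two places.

0.67

78 -> miss, frames {78}
82 -> miss, frames {78,82}
78 -> hit
54 -> miss, frames {78,82,54}
82 -> hit
78 -> hit
82 -> hit
54 -> hit
82 -> hit
54 -> hit
20 -> miss, evict 78, frames {82,54,20}
82 -> hit
Hits: 8 of 12 references → 8/12 = 0.6667.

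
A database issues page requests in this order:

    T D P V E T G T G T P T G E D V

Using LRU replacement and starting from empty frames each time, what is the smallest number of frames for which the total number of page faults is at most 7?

6

f=1: 16 faults
f=2: 12 faults
f=3: 11 faults
f=4: 10 faults
f=5: 8 faults
f=6: 6 faults
Smallest f with faults ≤ 7 is 6.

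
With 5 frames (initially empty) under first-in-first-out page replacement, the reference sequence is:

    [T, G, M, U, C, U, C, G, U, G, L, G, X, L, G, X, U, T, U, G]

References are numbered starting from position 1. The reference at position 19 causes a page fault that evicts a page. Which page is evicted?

C

pos 1: T: fault, frames {T}
pos 2: G: fault, frames {T,G}
pos 3: M: fault, frames {T,G,M}
pos 4: U: fault, frames {T,G,M,U}
pos 5: C: fault, frames {T,G,M,U,C}
pos 6: U: hit
pos 7: C: hit
pos 8: G: hit
pos 9: U: hit
pos 10: G: hit
pos 11: L: fault, evict T, frames {G,M,U,C,L}
pos 12: G: hit
pos 13: X: fault, evict G, frames {M,U,C,L,X}
pos 14: L: hit
pos 15: G: fault, evict M, frames {U,C,L,X,G}
pos 16: X: hit
pos 17: U: hit
pos 18: T: fault, evict U, frames {C,L,X,G,T}
pos 19: U: fault, evict C, frames {L,X,G,T,U}
At position 19, page C is evicted.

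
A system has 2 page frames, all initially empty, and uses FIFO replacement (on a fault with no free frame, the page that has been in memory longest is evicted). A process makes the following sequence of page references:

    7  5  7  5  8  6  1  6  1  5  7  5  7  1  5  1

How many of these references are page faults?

9

7 -> fault, frames [7]
5 -> fault, frames [7, 5]
7 -> hit
5 -> hit
8 -> fault, evict 7, frames [5, 8]
6 -> fault, evict 5, frames [8, 6]
1 -> fault, evict 8, frames [6, 1]
6 -> hit
1 -> hit
5 -> fault, evict 6, frames [1, 5]
7 -> fault, evict 1, frames [5, 7]
5 -> hit
7 -> hit
1 -> fault, evict 5, frames [7, 1]
5 -> fault, evict 7, frames [1, 5]
1 -> hit
Page faults: 9.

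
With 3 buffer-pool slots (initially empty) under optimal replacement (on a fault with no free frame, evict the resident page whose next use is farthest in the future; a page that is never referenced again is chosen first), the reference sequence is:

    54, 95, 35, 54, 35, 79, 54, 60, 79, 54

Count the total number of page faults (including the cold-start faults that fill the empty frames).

5

54 → miss, frames (54)
95 → miss, frames (54 95)
35 → miss, frames (54 95 35)
54 → hit
35 → hit
79 → miss, evict 35, frames (54 95 79)
54 → hit
60 → miss, evict 95, frames (54 79 60)
79 → hit
54 → hit
Page faults: 5.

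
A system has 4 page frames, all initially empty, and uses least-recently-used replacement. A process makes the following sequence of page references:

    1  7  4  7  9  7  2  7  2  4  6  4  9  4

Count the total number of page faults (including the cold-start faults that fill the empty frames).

1: miss, frames [1]
7: miss, frames [1, 7]
4: miss, frames [1, 7, 4]
7: hit
9: miss, frames [1, 4, 7, 9]
7: hit
2: miss, evict 1, frames [4, 9, 7, 2]
7: hit
2: hit
4: hit
6: miss, evict 9, frames [7, 2, 4, 6]
4: hit
9: miss, evict 7, frames [2, 6, 4, 9]
4: hit
Page faults: 7.

7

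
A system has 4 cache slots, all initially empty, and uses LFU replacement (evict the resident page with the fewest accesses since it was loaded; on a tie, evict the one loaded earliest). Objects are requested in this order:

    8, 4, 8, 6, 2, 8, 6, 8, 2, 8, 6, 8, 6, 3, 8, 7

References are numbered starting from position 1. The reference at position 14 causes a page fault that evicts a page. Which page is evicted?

pos 1: 8: fault, frames [8]
pos 2: 4: fault, frames [8, 4]
pos 3: 8: hit
pos 4: 6: fault, frames [8, 4, 6]
pos 5: 2: fault, frames [8, 4, 6, 2]
pos 6: 8: hit
pos 7: 6: hit
pos 8: 8: hit
pos 9: 2: hit
pos 10: 8: hit
pos 11: 6: hit
pos 12: 8: hit
pos 13: 6: hit
pos 14: 3: fault, evict 4, frames [8, 6, 2, 3]
At position 14, page 4 is evicted.

4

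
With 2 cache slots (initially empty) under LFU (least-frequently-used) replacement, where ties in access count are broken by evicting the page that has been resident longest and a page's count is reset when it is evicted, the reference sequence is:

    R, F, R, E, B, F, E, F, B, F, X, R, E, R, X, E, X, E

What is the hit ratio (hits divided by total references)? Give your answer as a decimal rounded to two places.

0.17

R: miss, frames (R)
F: miss, frames (R F)
R: hit
E: miss, evict F, frames (R E)
B: miss, evict E, frames (R B)
F: miss, evict B, frames (R F)
E: miss, evict F, frames (R E)
F: miss, evict E, frames (R F)
B: miss, evict F, frames (R B)
F: miss, evict B, frames (R F)
X: miss, evict F, frames (R X)
R: hit
E: miss, evict X, frames (R E)
R: hit
X: miss, evict E, frames (R X)
E: miss, evict X, frames (R E)
X: miss, evict E, frames (R X)
E: miss, evict X, frames (R E)
Hits: 3 of 18 references → 3/18 = 0.1667.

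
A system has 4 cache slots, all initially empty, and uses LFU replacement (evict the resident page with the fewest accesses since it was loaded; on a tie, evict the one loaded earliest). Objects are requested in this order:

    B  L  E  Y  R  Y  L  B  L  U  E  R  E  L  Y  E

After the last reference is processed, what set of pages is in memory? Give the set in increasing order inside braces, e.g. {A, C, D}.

{E, L, R, Y}

B -> fault, frames {B}
L -> fault, frames {B,L}
E -> fault, frames {B,L,E}
Y -> fault, frames {B,L,E,Y}
R -> fault, evict B, frames {L,E,Y,R}
Y -> hit
L -> hit
B -> fault, evict E, frames {L,Y,R,B}
L -> hit
U -> fault, evict R, frames {L,Y,B,U}
E -> fault, evict B, frames {L,Y,U,E}
R -> fault, evict U, frames {L,Y,E,R}
E -> hit
L -> hit
Y -> hit
E -> hit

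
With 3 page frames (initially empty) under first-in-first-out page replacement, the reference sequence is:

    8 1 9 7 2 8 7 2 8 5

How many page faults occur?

8 -> fault, frames (8)
1 -> fault, frames (8 1)
9 -> fault, frames (8 1 9)
7 -> fault, evict 8, frames (1 9 7)
2 -> fault, evict 1, frames (9 7 2)
8 -> fault, evict 9, frames (7 2 8)
7 -> hit
2 -> hit
8 -> hit
5 -> fault, evict 7, frames (2 8 5)
Page faults: 7.

7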